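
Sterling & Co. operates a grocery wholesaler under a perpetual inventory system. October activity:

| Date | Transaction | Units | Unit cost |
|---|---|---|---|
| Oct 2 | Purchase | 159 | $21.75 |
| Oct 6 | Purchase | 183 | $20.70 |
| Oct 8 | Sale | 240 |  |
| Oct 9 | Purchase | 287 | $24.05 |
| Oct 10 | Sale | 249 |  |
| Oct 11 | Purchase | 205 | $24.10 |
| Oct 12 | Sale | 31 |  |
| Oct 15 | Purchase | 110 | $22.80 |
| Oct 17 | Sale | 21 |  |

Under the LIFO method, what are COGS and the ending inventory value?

COGS = $12,242.20; ending inventory = $9,355.00

Oct 8, 240 sold [LIFO — newest first]: 183 @ $20.70 + 57 @ $21.75 = $5,027.85
Oct 10, 249 sold [LIFO — newest first]: 249 @ $24.05 = $5,988.45
Oct 12, 31 sold [LIFO — newest first]: 31 @ $24.10 = $747.10
Oct 17, 21 sold [LIFO — newest first]: 21 @ $22.80 = $478.80
Total COGS = $5,027.85 + $5,988.45 + $747.10 + $478.80 = $12,242.20
Ending inventory: 102 @ $21.75 + 38 @ $24.05 + 174 @ $24.10 + 89 @ $22.80 = $9,355.00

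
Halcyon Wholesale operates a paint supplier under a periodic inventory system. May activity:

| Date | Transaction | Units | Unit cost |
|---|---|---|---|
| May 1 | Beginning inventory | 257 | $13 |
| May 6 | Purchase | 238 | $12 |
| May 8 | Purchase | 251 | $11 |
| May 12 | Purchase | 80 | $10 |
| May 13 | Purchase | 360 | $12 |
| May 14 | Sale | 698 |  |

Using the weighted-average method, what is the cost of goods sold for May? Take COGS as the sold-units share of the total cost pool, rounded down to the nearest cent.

May 14, sell 698: 698/1186 × $14,078.00 → $8,285.36
Ending inventory (cost pool remaining) = $5,792.64
Check: goods available $14,078.00 = COGS $8,285.36 + ending $5,792.64

COGS = $8,285.36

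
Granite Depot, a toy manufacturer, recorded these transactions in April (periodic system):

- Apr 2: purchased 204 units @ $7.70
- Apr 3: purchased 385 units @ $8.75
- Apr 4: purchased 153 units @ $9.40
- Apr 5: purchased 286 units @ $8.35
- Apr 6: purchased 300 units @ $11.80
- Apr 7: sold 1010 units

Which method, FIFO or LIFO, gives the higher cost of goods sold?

LIFO

FIFO COGS: 204 @ $7.70 + 385 @ $8.75 + 153 @ $9.40 + 268 @ $8.35 = $8,615.55
LIFO COGS: 300 @ $11.80 + 286 @ $8.35 + 153 @ $9.40 + 271 @ $8.75 = $9,737.55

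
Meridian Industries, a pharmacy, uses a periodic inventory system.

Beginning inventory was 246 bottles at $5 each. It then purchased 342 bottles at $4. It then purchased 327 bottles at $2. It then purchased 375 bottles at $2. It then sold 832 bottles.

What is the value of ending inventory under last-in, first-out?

Ending inventory = $2,078

Sale 1 (832) [LIFO — newest first]: 375 @ $2 + 327 @ $2 + 130 @ $4 = $1,924
Ending inventory: 246 @ $5 + 212 @ $4 = $2,078
Check: goods available $4,002 = COGS $1,924 + ending $2,078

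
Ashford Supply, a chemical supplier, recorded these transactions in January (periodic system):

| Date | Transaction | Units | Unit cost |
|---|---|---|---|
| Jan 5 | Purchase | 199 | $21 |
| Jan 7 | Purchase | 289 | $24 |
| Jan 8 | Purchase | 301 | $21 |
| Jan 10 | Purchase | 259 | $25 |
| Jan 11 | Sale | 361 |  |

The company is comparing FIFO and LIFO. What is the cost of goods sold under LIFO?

COGS = $8,617

FIFO COGS: 199 @ $21 + 162 @ $24 = $8,067
LIFO COGS: 259 @ $25 + 102 @ $21 = $8,617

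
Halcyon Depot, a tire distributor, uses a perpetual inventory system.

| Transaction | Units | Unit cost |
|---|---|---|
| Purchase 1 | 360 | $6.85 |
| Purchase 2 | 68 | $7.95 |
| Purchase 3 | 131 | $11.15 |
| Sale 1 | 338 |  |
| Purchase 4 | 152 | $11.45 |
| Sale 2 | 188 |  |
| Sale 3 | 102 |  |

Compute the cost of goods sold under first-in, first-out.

Sale 1 (338) [FIFO — oldest first]: 338 @ $6.85 = $2,315.30
Sale 2 (188) [FIFO — oldest first]: 22 @ $6.85 + 68 @ $7.95 + 98 @ $11.15 = $1,784.00
Sale 3 (102) [FIFO — oldest first]: 33 @ $11.15 + 69 @ $11.45 = $1,158.00
Total COGS = $2,315.30 + $1,784.00 + $1,158.00 = $5,257.30
Ending inventory: 83 @ $11.45 = $950.35

COGS = $5,257.30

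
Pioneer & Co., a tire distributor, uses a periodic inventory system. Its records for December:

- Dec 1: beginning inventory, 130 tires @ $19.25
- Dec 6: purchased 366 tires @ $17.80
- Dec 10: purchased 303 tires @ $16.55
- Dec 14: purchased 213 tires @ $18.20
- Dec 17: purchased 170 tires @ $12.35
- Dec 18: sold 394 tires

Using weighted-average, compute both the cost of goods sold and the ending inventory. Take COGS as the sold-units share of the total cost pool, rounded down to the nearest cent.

COGS = $6,669.35; ending inventory = $13,338.70

Dec 18, sell 394: 394/1182 × $20,008.05 → $6,669.35
Ending inventory (cost pool remaining) = $13,338.70
Check: goods available $20,008.05 = COGS $6,669.35 + ending $13,338.70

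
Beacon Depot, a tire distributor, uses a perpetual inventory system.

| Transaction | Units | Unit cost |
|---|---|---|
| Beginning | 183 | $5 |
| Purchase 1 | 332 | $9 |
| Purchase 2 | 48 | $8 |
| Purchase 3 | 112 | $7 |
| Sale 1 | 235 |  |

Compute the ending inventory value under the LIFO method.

Ending inventory = $3,228

Sale 1 (235) [LIFO — newest first]: 112 @ $7 + 48 @ $8 + 75 @ $9 = $1,843
Ending inventory: 183 @ $5 + 257 @ $9 = $3,228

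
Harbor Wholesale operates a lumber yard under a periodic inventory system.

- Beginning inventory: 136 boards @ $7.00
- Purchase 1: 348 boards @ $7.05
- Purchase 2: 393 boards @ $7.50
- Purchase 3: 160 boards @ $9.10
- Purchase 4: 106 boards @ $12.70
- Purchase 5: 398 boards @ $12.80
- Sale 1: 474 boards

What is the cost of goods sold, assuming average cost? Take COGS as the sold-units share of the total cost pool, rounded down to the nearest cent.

COGS = $4,383.03

Sale 1, sell 474: 474/1541 × $14,249.50 → $4,383.03
Ending inventory (cost pool remaining) = $9,866.47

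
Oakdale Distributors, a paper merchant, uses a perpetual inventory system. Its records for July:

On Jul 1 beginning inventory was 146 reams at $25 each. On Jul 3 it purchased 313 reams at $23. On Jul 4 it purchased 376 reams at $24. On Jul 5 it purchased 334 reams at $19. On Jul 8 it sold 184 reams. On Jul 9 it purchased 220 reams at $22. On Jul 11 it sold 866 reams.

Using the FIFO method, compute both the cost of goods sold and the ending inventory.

Jul 8, 184 sold [FIFO — oldest first]: 146 @ $25 + 38 @ $23 = $4,524
Jul 11, 866 sold [FIFO — oldest first]: 275 @ $23 + 376 @ $24 + 215 @ $19 = $19,434
Total COGS = $4,524 + $19,434 = $23,958
Ending inventory: 119 @ $19 + 220 @ $22 = $7,101

COGS = $23,958; ending inventory = $7,101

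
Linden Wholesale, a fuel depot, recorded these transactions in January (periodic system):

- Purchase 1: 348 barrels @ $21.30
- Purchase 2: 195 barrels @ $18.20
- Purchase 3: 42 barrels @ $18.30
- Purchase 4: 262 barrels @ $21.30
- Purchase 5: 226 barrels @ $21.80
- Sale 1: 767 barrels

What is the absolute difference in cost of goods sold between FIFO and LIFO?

FIFO COGS: 348 @ $21.30 + 195 @ $18.20 + 42 @ $18.30 + 182 @ $21.30 = $15,606.60
LIFO COGS: 226 @ $21.80 + 262 @ $21.30 + 42 @ $18.30 + 195 @ $18.20 + 42 @ $21.30 = $15,719.60
Difference = |$15,606.60 − $15,719.60| = $113.00

$113.00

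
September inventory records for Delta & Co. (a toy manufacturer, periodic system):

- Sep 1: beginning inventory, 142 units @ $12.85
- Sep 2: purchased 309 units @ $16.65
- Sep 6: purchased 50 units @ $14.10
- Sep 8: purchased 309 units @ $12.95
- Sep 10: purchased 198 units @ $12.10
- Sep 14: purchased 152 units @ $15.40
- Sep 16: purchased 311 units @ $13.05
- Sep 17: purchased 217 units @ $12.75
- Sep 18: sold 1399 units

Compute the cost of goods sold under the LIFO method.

Sep 18, 1399 sold [LIFO — newest first]: 217 @ $12.75 + 311 @ $13.05 + 152 @ $15.40 + 198 @ $12.10 + 309 @ $12.95 + 50 @ $14.10 + 162 @ $16.65 = $18,965.75
Ending inventory: 142 @ $12.85 + 147 @ $16.65 = $4,272.25

COGS = $18,965.75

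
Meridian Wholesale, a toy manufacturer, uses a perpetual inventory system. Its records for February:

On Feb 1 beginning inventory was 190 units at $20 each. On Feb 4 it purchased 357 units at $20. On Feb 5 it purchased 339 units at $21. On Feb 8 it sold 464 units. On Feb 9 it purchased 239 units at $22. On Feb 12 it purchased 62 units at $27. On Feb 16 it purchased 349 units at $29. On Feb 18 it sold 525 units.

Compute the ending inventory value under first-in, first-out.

Ending inventory = $14,787

Feb 8, 464 sold [FIFO — oldest first]: 190 @ $20 + 274 @ $20 = $9,280
Feb 18, 525 sold [FIFO — oldest first]: 83 @ $20 + 339 @ $21 + 103 @ $22 = $11,045
Total COGS = $9,280 + $11,045 = $20,325
Ending inventory: 136 @ $22 + 62 @ $27 + 349 @ $29 = $14,787
Check: goods available $35,112 = COGS $20,325 + ending $14,787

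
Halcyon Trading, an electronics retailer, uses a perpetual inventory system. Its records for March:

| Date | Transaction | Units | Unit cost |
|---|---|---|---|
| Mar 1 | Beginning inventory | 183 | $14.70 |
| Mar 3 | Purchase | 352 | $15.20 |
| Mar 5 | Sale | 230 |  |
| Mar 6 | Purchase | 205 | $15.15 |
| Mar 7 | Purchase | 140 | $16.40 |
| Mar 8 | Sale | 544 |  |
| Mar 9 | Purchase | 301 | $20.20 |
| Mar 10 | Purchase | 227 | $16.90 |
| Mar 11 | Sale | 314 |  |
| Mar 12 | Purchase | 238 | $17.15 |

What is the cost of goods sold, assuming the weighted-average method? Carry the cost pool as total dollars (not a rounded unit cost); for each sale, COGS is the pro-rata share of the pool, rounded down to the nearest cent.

After Mar 1: 183 on hand, pool $2,690.10 (≈ $14.7000 each)
After Mar 3: 535 on hand, pool $8,040.50 (≈ $15.0290 each)
Mar 5, sell 230: 230/535 × $8,040.50 → $3,456.66
After Mar 6: 510 on hand, pool $7,689.59 (≈ $15.0776 each)
After Mar 7: 650 on hand, pool $9,985.59 (≈ $15.3624 each)
Mar 8, sell 544: 544/650 × $9,985.59 → $8,357.17
After Mar 9: 407 on hand, pool $7,708.62 (≈ $18.9401 each)
After Mar 10: 634 on hand, pool $11,544.92 (≈ $18.2097 each)
Mar 11, sell 314: 314/634 × $11,544.92 → $5,717.83
After Mar 12: 558 on hand, pool $9,908.79 (≈ $17.7577 each)
Total COGS = $3,456.66 + $8,357.17 + $5,717.83 = $17,531.66
Ending inventory (cost pool remaining) = $9,908.79

COGS = $17,531.66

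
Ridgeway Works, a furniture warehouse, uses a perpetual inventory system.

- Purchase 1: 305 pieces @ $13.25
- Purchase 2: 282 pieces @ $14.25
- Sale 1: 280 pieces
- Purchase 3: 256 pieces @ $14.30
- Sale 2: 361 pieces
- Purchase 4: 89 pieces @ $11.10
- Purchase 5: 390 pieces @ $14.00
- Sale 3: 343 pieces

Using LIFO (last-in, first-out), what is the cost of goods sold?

Sale 1 (280) [LIFO — newest first]: 280 @ $14.25 = $3,990.00
Sale 2 (361) [LIFO — newest first]: 256 @ $14.30 + 2 @ $14.25 + 103 @ $13.25 = $5,054.05
Sale 3 (343) [LIFO — newest first]: 343 @ $14.00 = $4,802.00
Total COGS = $3,990.00 + $5,054.05 + $4,802.00 = $13,846.05
Ending inventory: 202 @ $13.25 + 89 @ $11.10 + 47 @ $14.00 = $4,322.40

COGS = $13,846.05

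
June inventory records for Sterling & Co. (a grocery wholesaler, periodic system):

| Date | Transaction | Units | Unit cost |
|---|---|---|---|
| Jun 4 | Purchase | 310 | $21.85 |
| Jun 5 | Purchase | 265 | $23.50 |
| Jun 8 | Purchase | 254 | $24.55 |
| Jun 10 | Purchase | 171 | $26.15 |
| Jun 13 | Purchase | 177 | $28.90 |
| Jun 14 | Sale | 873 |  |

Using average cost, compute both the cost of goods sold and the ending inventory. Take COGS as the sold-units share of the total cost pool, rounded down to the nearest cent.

Jun 14, sell 873: 873/1177 × $28,823.65 → $21,378.96
Ending inventory (cost pool remaining) = $7,444.69
Check: goods available $28,823.65 = COGS $21,378.96 + ending $7,444.69

COGS = $21,378.96; ending inventory = $7,444.69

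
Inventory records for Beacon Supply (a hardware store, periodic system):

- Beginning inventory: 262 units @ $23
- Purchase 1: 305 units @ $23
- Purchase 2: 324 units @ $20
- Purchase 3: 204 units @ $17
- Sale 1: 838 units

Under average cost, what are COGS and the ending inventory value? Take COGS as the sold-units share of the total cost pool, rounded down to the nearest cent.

Sale 1, sell 838: 838/1095 × $22,989.00 → $17,593.40
Ending inventory (cost pool remaining) = $5,395.60

COGS = $17,593.40; ending inventory = $5,395.60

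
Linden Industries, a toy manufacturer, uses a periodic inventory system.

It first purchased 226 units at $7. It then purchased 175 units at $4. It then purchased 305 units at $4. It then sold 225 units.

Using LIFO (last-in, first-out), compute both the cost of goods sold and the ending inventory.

Sale 1 (225) [LIFO — newest first]: 225 @ $4 = $900
Ending inventory: 226 @ $7 + 175 @ $4 + 80 @ $4 = $2,602
Check: goods available $3,502 = COGS $900 + ending $2,602

COGS = $900; ending inventory = $2,602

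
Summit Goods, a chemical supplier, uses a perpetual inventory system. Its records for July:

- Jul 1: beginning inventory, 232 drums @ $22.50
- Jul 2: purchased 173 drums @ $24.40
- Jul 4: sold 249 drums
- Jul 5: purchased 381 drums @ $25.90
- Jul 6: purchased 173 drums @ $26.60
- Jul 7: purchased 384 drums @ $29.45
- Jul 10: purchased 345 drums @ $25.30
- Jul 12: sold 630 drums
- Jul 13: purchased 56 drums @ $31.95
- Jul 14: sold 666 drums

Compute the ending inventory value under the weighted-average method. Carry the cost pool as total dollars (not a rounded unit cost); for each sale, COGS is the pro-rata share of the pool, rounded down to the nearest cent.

Ending inventory = $5,345.03

After Jul 1: 232 on hand, pool $5,220.00 (≈ $22.5000 each)
After Jul 2: 405 on hand, pool $9,441.20 (≈ $23.3116 each)
Jul 4, sell 249: 249/405 × $9,441.20 → $5,804.58
After Jul 5: 537 on hand, pool $13,504.52 (≈ $25.1481 each)
After Jul 6: 710 on hand, pool $18,106.32 (≈ $25.5019 each)
After Jul 7: 1094 on hand, pool $29,415.12 (≈ $26.8877 each)
After Jul 10: 1439 on hand, pool $38,143.62 (≈ $26.5070 each)
Jul 12, sell 630: 630/1439 × $38,143.62 → $16,699.43
After Jul 13: 865 on hand, pool $23,233.39 (≈ $26.8594 each)
Jul 14, sell 666: 666/865 × $23,233.39 → $17,888.36
Total COGS = $5,804.58 + $16,699.43 + $17,888.36 = $40,392.37
Ending inventory (cost pool remaining) = $5,345.03
Check: goods available $45,737.40 = COGS $40,392.37 + ending $5,345.03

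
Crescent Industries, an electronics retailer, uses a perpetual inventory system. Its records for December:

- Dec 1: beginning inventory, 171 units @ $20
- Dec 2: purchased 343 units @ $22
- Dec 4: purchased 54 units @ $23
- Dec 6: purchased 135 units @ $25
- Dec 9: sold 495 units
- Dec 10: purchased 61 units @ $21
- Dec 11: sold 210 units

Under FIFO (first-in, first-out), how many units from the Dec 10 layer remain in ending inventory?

59

Dec 9, 495 sold [FIFO — oldest first]: 171 @ $20 + 324 @ $22 = $10,548
Dec 11, 210 sold [FIFO — oldest first]: 19 @ $22 + 54 @ $23 + 135 @ $25 + 2 @ $21 = $5,077
Total COGS = $10,548 + $5,077 = $15,625
Ending inventory: 59 @ $21 = $1,239
Check: goods available $16,864 = COGS $15,625 + ending $1,239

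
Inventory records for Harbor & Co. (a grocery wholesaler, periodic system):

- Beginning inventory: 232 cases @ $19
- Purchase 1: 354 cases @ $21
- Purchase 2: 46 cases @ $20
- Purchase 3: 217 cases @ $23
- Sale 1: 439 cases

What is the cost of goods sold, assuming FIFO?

Sale 1 (439) [FIFO — oldest first]: 232 @ $19 + 207 @ $21 = $8,755
Ending inventory: 147 @ $21 + 46 @ $20 + 217 @ $23 = $8,998

COGS = $8,755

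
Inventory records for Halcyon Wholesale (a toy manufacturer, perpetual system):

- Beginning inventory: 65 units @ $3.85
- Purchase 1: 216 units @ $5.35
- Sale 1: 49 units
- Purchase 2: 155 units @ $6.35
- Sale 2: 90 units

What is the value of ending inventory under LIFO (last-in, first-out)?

Ending inventory = $1,556.45

Sale 1 (49) [LIFO — newest first]: 49 @ $5.35 = $262.15
Sale 2 (90) [LIFO — newest first]: 90 @ $6.35 = $571.50
Total COGS = $262.15 + $571.50 = $833.65
Ending inventory: 65 @ $3.85 + 167 @ $5.35 + 65 @ $6.35 = $1,556.45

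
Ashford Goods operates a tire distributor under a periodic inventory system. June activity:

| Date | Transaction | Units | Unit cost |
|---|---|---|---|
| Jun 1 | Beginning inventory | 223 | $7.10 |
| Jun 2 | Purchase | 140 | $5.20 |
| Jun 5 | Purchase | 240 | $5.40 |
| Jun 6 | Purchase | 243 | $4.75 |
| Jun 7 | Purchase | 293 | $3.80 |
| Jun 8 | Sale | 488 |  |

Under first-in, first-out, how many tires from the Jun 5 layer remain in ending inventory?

115

Jun 8, 488 sold [FIFO — oldest first]: 223 @ $7.10 + 140 @ $5.20 + 125 @ $5.40 = $2,986.30
Ending inventory: 115 @ $5.40 + 243 @ $4.75 + 293 @ $3.80 = $2,888.65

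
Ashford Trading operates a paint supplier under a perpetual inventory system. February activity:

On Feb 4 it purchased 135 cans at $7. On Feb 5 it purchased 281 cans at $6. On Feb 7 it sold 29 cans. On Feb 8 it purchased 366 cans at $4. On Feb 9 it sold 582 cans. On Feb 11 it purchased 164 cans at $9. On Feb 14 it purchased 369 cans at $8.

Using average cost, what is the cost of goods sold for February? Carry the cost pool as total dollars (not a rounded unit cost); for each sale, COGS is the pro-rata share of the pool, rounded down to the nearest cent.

After Feb 4: 135 on hand, pool $945.00 (≈ $7.0000 each)
After Feb 5: 416 on hand, pool $2,631.00 (≈ $6.3245 each)
Feb 7, sell 29: 29/416 × $2,631.00 → $183.41
After Feb 8: 753 on hand, pool $3,911.59 (≈ $5.1947 each)
Feb 9, sell 582: 582/753 × $3,911.59 → $3,023.30
After Feb 11: 335 on hand, pool $2,364.29 (≈ $7.0576 each)
After Feb 14: 704 on hand, pool $5,316.29 (≈ $7.5515 each)
Total COGS = $183.41 + $3,023.30 = $3,206.71
Ending inventory (cost pool remaining) = $5,316.29

COGS = $3,206.71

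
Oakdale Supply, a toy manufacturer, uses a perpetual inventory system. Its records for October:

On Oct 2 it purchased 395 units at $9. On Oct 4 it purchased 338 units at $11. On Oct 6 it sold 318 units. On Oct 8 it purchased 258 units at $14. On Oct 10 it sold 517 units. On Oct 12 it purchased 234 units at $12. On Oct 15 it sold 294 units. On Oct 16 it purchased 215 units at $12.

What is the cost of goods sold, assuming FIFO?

Oct 6, 318 sold [FIFO — oldest first]: 318 @ $9 = $2,862
Oct 10, 517 sold [FIFO — oldest first]: 77 @ $9 + 338 @ $11 + 102 @ $14 = $5,839
Oct 15, 294 sold [FIFO — oldest first]: 156 @ $14 + 138 @ $12 = $3,840
Total COGS = $2,862 + $5,839 + $3,840 = $12,541
Ending inventory: 96 @ $12 + 215 @ $12 = $3,732

COGS = $12,541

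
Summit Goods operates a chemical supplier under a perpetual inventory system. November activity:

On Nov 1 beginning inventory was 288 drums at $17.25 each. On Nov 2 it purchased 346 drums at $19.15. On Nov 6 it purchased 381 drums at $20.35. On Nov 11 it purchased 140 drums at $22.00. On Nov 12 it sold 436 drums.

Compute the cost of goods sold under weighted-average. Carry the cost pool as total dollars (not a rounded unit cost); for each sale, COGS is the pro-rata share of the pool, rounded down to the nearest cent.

After Nov 1: 288 on hand, pool $4,968.00 (≈ $17.2500 each)
After Nov 2: 634 on hand, pool $11,593.90 (≈ $18.2869 each)
After Nov 6: 1015 on hand, pool $19,347.25 (≈ $19.0613 each)
After Nov 11: 1155 on hand, pool $22,427.25 (≈ $19.4175 each)
Nov 12, sell 436: 436/1155 × $22,427.25 → $8,466.04
Ending inventory (cost pool remaining) = $13,961.21
Check: goods available $22,427.25 = COGS $8,466.04 + ending $13,961.21

COGS = $8,466.04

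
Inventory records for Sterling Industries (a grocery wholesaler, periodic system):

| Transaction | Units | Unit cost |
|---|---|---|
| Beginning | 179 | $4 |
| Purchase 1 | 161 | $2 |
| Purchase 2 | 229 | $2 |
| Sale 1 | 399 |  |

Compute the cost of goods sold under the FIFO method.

COGS = $1,156

Sale 1 (399) [FIFO — oldest first]: 179 @ $4 + 161 @ $2 + 59 @ $2 = $1,156
Ending inventory: 170 @ $2 = $340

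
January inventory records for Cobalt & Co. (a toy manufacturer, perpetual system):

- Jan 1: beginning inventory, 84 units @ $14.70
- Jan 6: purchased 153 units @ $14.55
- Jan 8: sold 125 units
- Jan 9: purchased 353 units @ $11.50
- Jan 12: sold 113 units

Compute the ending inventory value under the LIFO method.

Jan 8, 125 sold [LIFO — newest first]: 125 @ $14.55 = $1,818.75
Jan 12, 113 sold [LIFO — newest first]: 113 @ $11.50 = $1,299.50
Total COGS = $1,818.75 + $1,299.50 = $3,118.25
Ending inventory: 84 @ $14.70 + 28 @ $14.55 + 240 @ $11.50 = $4,402.20

Ending inventory = $4,402.20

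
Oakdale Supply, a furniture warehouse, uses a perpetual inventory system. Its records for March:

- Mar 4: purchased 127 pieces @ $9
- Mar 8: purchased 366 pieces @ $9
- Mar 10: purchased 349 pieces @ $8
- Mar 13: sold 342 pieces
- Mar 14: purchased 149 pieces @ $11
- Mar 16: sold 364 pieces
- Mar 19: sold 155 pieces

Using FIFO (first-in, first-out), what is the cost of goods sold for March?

COGS = $7,438

Mar 13, 342 sold [FIFO — oldest first]: 127 @ $9 + 215 @ $9 = $3,078
Mar 16, 364 sold [FIFO — oldest first]: 151 @ $9 + 213 @ $8 = $3,063
Mar 19, 155 sold [FIFO — oldest first]: 136 @ $8 + 19 @ $11 = $1,297
Total COGS = $3,078 + $3,063 + $1,297 = $7,438
Ending inventory: 130 @ $11 = $1,430
Check: goods available $8,868 = COGS $7,438 + ending $1,430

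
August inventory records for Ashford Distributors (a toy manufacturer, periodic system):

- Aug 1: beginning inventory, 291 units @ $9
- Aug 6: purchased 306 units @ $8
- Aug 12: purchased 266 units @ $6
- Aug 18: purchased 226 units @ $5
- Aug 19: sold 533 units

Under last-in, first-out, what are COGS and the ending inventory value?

Aug 19, 533 sold [LIFO — newest first]: 226 @ $5 + 266 @ $6 + 41 @ $8 = $3,054
Ending inventory: 291 @ $9 + 265 @ $8 = $4,739
Check: goods available $7,793 = COGS $3,054 + ending $4,739

COGS = $3,054; ending inventory = $4,739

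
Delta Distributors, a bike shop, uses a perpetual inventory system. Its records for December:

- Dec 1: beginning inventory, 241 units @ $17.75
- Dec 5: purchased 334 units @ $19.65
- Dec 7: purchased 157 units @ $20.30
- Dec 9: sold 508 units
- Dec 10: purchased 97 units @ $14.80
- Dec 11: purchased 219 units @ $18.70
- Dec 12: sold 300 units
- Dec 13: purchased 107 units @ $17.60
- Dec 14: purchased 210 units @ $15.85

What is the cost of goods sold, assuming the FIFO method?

COGS = $15,152.75

Dec 9, 508 sold [FIFO — oldest first]: 241 @ $17.75 + 267 @ $19.65 = $9,524.30
Dec 12, 300 sold [FIFO — oldest first]: 67 @ $19.65 + 157 @ $20.30 + 76 @ $14.80 = $5,628.45
Total COGS = $9,524.30 + $5,628.45 = $15,152.75
Ending inventory: 21 @ $14.80 + 219 @ $18.70 + 107 @ $17.60 + 210 @ $15.85 = $9,617.80
Check: goods available $24,770.55 = COGS $15,152.75 + ending $9,617.80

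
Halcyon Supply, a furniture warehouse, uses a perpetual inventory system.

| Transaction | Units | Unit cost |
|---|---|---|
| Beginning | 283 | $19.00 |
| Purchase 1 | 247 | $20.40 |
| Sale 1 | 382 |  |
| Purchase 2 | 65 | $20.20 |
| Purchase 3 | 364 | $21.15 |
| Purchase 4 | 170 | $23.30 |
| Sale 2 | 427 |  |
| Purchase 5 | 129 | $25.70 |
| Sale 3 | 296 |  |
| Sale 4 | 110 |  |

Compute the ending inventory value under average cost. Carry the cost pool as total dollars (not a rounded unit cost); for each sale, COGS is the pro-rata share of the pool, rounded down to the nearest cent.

After Beginning: 283 on hand, pool $5,377.00 (≈ $19.0000 each)
After Purchase 1: 530 on hand, pool $10,415.80 (≈ $19.6525 each)
Sale 1, sell 382: 382/530 × $10,415.80 → $7,507.23
After Purchase 2: 213 on hand, pool $4,221.57 (≈ $19.8196 each)
After Purchase 3: 577 on hand, pool $11,920.17 (≈ $20.6589 each)
After Purchase 4: 747 on hand, pool $15,881.17 (≈ $21.2599 each)
Sale 2, sell 427: 427/747 × $15,881.17 → $9,077.99
After Purchase 5: 449 on hand, pool $10,118.48 (≈ $22.5356 each)
Sale 3, sell 296: 296/449 × $10,118.48 → $6,670.53
Sale 4, sell 110: 110/153 × $3,447.95 → $2,478.91
Total COGS = $7,507.23 + $9,077.99 + $6,670.53 + $2,478.91 = $25,734.66
Ending inventory (cost pool remaining) = $969.04

Ending inventory = $969.04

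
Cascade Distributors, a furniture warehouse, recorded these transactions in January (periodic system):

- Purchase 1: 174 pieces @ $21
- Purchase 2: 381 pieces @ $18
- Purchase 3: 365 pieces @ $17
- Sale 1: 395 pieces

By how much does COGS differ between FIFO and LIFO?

FIFO COGS: 174 @ $21 + 221 @ $18 = $7,632
LIFO COGS: 365 @ $17 + 30 @ $18 = $6,745
Difference = |$7,632 − $6,745| = $887

$887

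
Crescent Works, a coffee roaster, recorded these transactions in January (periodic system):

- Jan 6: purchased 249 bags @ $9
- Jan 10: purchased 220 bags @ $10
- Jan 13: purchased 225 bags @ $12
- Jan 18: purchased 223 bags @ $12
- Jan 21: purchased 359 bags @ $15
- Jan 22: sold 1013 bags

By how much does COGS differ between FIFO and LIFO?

$1,564

FIFO COGS: 249 @ $9 + 220 @ $10 + 225 @ $12 + 223 @ $12 + 96 @ $15 = $11,257
LIFO COGS: 359 @ $15 + 223 @ $12 + 225 @ $12 + 206 @ $10 = $12,821
Difference = |$11,257 − $12,821| = $1,564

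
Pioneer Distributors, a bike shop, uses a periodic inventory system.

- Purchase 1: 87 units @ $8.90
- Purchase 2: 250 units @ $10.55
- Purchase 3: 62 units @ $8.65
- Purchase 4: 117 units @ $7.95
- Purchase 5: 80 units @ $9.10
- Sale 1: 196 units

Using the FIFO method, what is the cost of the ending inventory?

Sale 1 (196) [FIFO — oldest first]: 87 @ $8.90 + 109 @ $10.55 = $1,924.25
Ending inventory: 141 @ $10.55 + 62 @ $8.65 + 117 @ $7.95 + 80 @ $9.10 = $3,682.00

Ending inventory = $3,682.00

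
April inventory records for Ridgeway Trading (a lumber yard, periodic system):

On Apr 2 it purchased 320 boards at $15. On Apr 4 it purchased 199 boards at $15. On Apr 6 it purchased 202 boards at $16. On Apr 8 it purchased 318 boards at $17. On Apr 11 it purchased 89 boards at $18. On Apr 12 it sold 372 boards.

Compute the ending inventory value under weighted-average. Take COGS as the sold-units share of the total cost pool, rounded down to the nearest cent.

Ending inventory = $12,080.59

Apr 12, sell 372: 372/1128 × $18,025.00 → $5,944.41
Ending inventory (cost pool remaining) = $12,080.59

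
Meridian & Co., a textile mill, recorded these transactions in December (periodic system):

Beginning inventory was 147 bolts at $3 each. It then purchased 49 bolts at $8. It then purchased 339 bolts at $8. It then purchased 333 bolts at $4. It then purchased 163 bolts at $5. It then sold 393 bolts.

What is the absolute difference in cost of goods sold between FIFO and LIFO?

FIFO COGS: 147 @ $3 + 49 @ $8 + 197 @ $8 = $2,409
LIFO COGS: 163 @ $5 + 230 @ $4 = $1,735
Difference = |$2,409 − $1,735| = $674

$674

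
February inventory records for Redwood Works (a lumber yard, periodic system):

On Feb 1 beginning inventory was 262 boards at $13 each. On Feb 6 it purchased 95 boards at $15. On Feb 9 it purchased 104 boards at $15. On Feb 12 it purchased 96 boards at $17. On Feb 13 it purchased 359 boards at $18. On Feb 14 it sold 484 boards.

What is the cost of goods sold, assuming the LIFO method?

COGS = $8,529

Feb 14, 484 sold [LIFO — newest first]: 359 @ $18 + 96 @ $17 + 29 @ $15 = $8,529
Ending inventory: 262 @ $13 + 95 @ $15 + 75 @ $15 = $5,956
Check: goods available $14,485 = COGS $8,529 + ending $5,956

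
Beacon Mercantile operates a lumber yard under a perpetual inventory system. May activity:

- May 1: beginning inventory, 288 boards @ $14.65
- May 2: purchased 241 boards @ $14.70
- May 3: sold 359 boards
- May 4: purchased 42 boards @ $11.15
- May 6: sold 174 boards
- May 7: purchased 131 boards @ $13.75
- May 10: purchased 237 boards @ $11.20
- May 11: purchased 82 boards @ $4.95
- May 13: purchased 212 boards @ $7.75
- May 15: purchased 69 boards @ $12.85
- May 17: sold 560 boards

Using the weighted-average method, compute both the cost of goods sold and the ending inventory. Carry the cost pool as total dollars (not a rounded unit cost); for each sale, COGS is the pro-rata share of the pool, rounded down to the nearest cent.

COGS = $13,468.27; ending inventory = $2,153.13

After May 1: 288 on hand, pool $4,219.20 (≈ $14.6500 each)
After May 2: 529 on hand, pool $7,761.90 (≈ $14.6728 each)
May 3, sell 359: 359/529 × $7,761.90 → $5,267.52
After May 4: 212 on hand, pool $2,962.68 (≈ $13.9749 each)
May 6, sell 174: 174/212 × $2,962.68 → $2,431.63
After May 7: 169 on hand, pool $2,332.30 (≈ $13.8006 each)
After May 10: 406 on hand, pool $4,986.70 (≈ $12.2825 each)
After May 11: 488 on hand, pool $5,392.60 (≈ $11.0504 each)
After May 13: 700 on hand, pool $7,035.60 (≈ $10.0509 each)
After May 15: 769 on hand, pool $7,922.25 (≈ $10.3020 each)
May 17, sell 560: 560/769 × $7,922.25 → $5,769.12
Total COGS = $5,267.52 + $2,431.63 + $5,769.12 = $13,468.27
Ending inventory (cost pool remaining) = $2,153.13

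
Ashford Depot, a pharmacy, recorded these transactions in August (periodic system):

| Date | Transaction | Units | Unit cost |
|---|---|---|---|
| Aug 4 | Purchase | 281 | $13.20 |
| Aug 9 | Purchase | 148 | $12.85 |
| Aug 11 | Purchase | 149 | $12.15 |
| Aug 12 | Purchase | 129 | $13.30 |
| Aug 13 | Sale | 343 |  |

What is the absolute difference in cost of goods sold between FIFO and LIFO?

$144.60

FIFO COGS: 281 @ $13.20 + 62 @ $12.85 = $4,505.90
LIFO COGS: 129 @ $13.30 + 149 @ $12.15 + 65 @ $12.85 = $4,361.30
Difference = |$4,505.90 − $4,361.30| = $144.60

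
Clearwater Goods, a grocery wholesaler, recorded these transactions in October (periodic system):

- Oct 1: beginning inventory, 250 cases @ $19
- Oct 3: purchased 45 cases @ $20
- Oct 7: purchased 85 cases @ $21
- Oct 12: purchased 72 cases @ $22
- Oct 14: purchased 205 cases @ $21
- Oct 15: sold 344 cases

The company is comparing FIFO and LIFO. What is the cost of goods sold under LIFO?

COGS = $7,296

FIFO COGS: 250 @ $19 + 45 @ $20 + 49 @ $21 = $6,679
LIFO COGS: 205 @ $21 + 72 @ $22 + 67 @ $21 = $7,296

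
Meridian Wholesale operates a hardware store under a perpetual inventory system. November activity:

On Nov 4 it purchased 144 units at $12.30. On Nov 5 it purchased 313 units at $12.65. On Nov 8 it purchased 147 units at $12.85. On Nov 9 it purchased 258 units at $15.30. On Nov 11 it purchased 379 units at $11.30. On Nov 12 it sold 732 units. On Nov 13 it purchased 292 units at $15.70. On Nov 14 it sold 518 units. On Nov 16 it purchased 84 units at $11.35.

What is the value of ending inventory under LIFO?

Ending inventory = $4,482.95

Nov 12, 732 sold [LIFO — newest first]: 379 @ $11.30 + 258 @ $15.30 + 95 @ $12.85 = $9,450.85
Nov 14, 518 sold [LIFO — newest first]: 292 @ $15.70 + 52 @ $12.85 + 174 @ $12.65 = $7,453.70
Total COGS = $9,450.85 + $7,453.70 = $16,904.55
Ending inventory: 144 @ $12.30 + 139 @ $12.65 + 84 @ $11.35 = $4,482.95
Check: goods available $21,387.50 = COGS $16,904.55 + ending $4,482.95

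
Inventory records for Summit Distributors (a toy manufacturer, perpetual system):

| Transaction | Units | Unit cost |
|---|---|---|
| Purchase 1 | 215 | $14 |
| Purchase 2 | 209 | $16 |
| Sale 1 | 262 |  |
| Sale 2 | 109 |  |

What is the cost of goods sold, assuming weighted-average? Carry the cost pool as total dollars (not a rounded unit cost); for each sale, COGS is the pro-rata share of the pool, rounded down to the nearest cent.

COGS = $5,559.74

After Purchase 1: 215 on hand, pool $3,010.00 (≈ $14.0000 each)
After Purchase 2: 424 on hand, pool $6,354.00 (≈ $14.9858 each)
Sale 1, sell 262: 262/424 × $6,354.00 → $3,926.29
Sale 2, sell 109: 109/162 × $2,427.71 → $1,633.45
Total COGS = $3,926.29 + $1,633.45 = $5,559.74
Ending inventory (cost pool remaining) = $794.26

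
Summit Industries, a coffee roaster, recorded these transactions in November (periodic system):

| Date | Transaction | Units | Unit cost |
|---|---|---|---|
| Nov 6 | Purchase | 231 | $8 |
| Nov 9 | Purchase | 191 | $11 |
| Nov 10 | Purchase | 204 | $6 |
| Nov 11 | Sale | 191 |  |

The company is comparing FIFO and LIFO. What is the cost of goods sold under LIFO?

FIFO COGS: 191 @ $8 = $1,528
LIFO COGS: 191 @ $6 = $1,146

COGS = $1,146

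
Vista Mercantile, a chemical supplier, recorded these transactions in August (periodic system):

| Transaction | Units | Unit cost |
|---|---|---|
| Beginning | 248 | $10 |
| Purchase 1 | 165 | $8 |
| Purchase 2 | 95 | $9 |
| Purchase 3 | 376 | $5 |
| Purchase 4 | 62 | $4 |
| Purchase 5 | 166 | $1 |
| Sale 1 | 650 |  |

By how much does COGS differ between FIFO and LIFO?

FIFO COGS: 248 @ $10 + 165 @ $8 + 95 @ $9 + 142 @ $5 = $5,365
LIFO COGS: 166 @ $1 + 62 @ $4 + 376 @ $5 + 46 @ $9 = $2,708
Difference = |$5,365 − $2,708| = $2,657

$2,657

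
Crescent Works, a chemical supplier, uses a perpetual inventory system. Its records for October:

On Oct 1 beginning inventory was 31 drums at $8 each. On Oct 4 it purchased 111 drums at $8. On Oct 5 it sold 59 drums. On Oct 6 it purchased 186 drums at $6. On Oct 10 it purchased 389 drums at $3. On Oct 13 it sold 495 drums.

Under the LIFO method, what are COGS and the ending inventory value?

COGS = $2,275; ending inventory = $1,144

Oct 5, 59 sold [LIFO — newest first]: 59 @ $8 = $472
Oct 13, 495 sold [LIFO — newest first]: 389 @ $3 + 106 @ $6 = $1,803
Total COGS = $472 + $1,803 = $2,275
Ending inventory: 31 @ $8 + 52 @ $8 + 80 @ $6 = $1,144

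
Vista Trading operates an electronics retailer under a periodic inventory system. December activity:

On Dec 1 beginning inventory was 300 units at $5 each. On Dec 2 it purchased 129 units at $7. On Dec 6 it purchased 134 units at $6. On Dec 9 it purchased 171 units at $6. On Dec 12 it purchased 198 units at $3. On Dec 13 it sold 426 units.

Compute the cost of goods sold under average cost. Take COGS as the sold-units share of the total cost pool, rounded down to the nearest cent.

COGS = $2,206.33

Dec 13, sell 426: 426/932 × $4,827.00 → $2,206.33
Ending inventory (cost pool remaining) = $2,620.67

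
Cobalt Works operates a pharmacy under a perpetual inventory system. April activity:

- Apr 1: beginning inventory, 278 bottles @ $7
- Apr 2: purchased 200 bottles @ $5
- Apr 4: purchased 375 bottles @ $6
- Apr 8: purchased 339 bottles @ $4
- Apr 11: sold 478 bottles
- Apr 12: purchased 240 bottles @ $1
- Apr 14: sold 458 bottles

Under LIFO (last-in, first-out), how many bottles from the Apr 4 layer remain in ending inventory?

18

Apr 11, 478 sold [LIFO — newest first]: 339 @ $4 + 139 @ $6 = $2,190
Apr 14, 458 sold [LIFO — newest first]: 240 @ $1 + 218 @ $6 = $1,548
Total COGS = $2,190 + $1,548 = $3,738
Ending inventory: 278 @ $7 + 200 @ $5 + 18 @ $6 = $3,054
Check: goods available $6,792 = COGS $3,738 + ending $3,054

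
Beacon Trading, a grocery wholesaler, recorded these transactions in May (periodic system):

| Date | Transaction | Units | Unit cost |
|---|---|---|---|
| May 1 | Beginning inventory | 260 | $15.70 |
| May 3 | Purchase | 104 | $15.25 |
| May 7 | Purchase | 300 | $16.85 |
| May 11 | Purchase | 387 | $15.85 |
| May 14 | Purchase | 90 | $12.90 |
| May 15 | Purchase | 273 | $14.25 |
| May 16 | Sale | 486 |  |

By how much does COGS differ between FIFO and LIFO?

FIFO COGS: 260 @ $15.70 + 104 @ $15.25 + 122 @ $16.85 = $7,723.70
LIFO COGS: 273 @ $14.25 + 90 @ $12.90 + 123 @ $15.85 = $7,000.80
Difference = |$7,723.70 − $7,000.80| = $722.90

$722.90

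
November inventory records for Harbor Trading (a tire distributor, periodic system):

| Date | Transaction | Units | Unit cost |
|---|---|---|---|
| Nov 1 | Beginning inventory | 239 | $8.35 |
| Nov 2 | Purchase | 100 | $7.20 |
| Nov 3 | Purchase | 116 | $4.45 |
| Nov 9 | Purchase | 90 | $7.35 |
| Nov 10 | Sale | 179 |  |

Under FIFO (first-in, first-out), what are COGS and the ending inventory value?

Nov 10, 179 sold [FIFO — oldest first]: 179 @ $8.35 = $1,494.65
Ending inventory: 60 @ $8.35 + 100 @ $7.20 + 116 @ $4.45 + 90 @ $7.35 = $2,398.70
Check: goods available $3,893.35 = COGS $1,494.65 + ending $2,398.70

COGS = $1,494.65; ending inventory = $2,398.70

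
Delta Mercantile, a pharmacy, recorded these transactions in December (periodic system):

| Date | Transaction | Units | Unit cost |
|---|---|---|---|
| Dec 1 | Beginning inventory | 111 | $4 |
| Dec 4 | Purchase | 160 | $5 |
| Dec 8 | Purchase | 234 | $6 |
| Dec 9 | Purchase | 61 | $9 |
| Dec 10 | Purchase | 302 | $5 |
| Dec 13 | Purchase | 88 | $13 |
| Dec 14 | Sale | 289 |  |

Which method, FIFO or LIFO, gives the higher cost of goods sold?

FIFO COGS: 111 @ $4 + 160 @ $5 + 18 @ $6 = $1,352
LIFO COGS: 88 @ $13 + 201 @ $5 = $2,149

LIFO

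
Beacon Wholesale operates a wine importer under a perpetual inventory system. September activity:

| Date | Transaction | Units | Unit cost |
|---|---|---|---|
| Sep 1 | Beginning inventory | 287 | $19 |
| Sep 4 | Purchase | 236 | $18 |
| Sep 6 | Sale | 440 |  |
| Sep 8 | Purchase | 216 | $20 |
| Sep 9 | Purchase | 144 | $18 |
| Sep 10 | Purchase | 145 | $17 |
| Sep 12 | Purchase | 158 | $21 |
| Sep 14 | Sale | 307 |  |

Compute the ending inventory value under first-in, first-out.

Ending inventory = $8,231

Sep 6, 440 sold [FIFO — oldest first]: 287 @ $19 + 153 @ $18 = $8,207
Sep 14, 307 sold [FIFO — oldest first]: 83 @ $18 + 216 @ $20 + 8 @ $18 = $5,958
Total COGS = $8,207 + $5,958 = $14,165
Ending inventory: 136 @ $18 + 145 @ $17 + 158 @ $21 = $8,231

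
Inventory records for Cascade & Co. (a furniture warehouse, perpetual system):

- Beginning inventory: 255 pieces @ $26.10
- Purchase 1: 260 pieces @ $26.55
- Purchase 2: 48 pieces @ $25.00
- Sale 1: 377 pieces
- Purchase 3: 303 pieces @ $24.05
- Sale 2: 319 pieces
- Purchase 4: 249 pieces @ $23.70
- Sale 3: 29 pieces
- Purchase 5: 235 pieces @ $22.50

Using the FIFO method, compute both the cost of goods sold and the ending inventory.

Sale 1 (377) [FIFO — oldest first]: 255 @ $26.10 + 122 @ $26.55 = $9,894.60
Sale 2 (319) [FIFO — oldest first]: 138 @ $26.55 + 48 @ $25.00 + 133 @ $24.05 = $8,062.55
Sale 3 (29) [FIFO — oldest first]: 29 @ $24.05 = $697.45
Total COGS = $9,894.60 + $8,062.55 + $697.45 = $18,654.60
Ending inventory: 141 @ $24.05 + 249 @ $23.70 + 235 @ $22.50 = $14,579.85

COGS = $18,654.60; ending inventory = $14,579.85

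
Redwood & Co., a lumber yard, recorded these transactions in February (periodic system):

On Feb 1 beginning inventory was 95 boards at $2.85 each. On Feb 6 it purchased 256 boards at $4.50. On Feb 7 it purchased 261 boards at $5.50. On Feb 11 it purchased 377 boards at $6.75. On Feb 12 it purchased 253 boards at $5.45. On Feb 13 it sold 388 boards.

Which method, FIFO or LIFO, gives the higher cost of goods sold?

LIFO

FIFO COGS: 95 @ $2.85 + 256 @ $4.50 + 37 @ $5.50 = $1,626.25
LIFO COGS: 253 @ $5.45 + 135 @ $6.75 = $2,290.10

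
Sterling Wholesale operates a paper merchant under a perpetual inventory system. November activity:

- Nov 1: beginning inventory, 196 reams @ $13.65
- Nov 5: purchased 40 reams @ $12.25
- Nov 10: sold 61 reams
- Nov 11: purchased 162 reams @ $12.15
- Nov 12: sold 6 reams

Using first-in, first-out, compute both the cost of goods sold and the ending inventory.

COGS = $914.55; ending inventory = $4,219.15

Nov 10, 61 sold [FIFO — oldest first]: 61 @ $13.65 = $832.65
Nov 12, 6 sold [FIFO — oldest first]: 6 @ $13.65 = $81.90
Total COGS = $832.65 + $81.90 = $914.55
Ending inventory: 129 @ $13.65 + 40 @ $12.25 + 162 @ $12.15 = $4,219.15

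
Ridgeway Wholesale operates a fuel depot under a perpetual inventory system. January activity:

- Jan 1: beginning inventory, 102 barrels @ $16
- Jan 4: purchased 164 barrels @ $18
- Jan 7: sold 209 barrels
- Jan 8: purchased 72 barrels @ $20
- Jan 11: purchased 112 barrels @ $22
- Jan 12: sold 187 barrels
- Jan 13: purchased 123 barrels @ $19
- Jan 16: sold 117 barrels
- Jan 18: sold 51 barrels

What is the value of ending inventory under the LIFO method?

Jan 7, 209 sold [LIFO — newest first]: 164 @ $18 + 45 @ $16 = $3,672
Jan 12, 187 sold [LIFO — newest first]: 112 @ $22 + 72 @ $20 + 3 @ $16 = $3,952
Jan 16, 117 sold [LIFO — newest first]: 117 @ $19 = $2,223
Jan 18, 51 sold [LIFO — newest first]: 6 @ $19 + 45 @ $16 = $834
Total COGS = $3,672 + $3,952 + $2,223 + $834 = $10,681
Ending inventory: 9 @ $16 = $144
Check: goods available $10,825 = COGS $10,681 + ending $144

Ending inventory = $144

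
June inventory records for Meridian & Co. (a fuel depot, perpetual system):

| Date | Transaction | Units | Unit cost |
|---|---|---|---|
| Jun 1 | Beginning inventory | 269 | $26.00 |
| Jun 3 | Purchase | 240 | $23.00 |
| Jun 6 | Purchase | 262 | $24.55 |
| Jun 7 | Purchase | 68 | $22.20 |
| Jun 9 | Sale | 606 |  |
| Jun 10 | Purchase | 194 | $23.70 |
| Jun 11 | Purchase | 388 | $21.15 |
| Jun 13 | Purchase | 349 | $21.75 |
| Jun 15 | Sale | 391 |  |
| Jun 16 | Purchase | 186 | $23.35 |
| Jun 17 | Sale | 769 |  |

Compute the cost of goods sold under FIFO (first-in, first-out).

COGS = $40,763.45

Jun 9, 606 sold [FIFO — oldest first]: 269 @ $26.00 + 240 @ $23.00 + 97 @ $24.55 = $14,895.35
Jun 15, 391 sold [FIFO — oldest first]: 165 @ $24.55 + 68 @ $22.20 + 158 @ $23.70 = $9,304.95
Jun 17, 769 sold [FIFO — oldest first]: 36 @ $23.70 + 388 @ $21.15 + 345 @ $21.75 = $16,563.15
Total COGS = $14,895.35 + $9,304.95 + $16,563.15 = $40,763.45
Ending inventory: 4 @ $21.75 + 186 @ $23.35 = $4,430.10
Check: goods available $45,193.55 = COGS $40,763.45 + ending $4,430.10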